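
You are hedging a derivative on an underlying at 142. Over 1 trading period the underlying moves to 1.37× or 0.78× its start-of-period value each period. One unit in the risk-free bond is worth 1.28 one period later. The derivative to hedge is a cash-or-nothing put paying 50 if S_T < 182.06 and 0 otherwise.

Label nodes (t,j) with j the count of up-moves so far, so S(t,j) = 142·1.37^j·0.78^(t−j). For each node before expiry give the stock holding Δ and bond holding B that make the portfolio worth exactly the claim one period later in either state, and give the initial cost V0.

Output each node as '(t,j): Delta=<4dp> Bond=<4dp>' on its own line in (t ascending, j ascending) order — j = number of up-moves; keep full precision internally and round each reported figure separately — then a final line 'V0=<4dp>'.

Risk-neutral probability p* = (R−d)/(u−d) = (1.28−0.78)/(1.37−0.78) = 0.8475.
Terminal values V(1,·): V(1,0)=50.0000, V(1,1)=0.0000
Node (0,0) S=142.0000: V=(p*·0.0000+(1−p*)·50.0000)/1.28=5.9587; Δ=(0.0000−50.0000)/(194.5400−110.7600)=-0.5968; B=V−Δ·S=90.7044
Check: Δ(0,0)·S0 + B(0,0) = 5.9587 = V0.

(0,0): Delta=-0.5968 Bond=90.7044
V0=5.9587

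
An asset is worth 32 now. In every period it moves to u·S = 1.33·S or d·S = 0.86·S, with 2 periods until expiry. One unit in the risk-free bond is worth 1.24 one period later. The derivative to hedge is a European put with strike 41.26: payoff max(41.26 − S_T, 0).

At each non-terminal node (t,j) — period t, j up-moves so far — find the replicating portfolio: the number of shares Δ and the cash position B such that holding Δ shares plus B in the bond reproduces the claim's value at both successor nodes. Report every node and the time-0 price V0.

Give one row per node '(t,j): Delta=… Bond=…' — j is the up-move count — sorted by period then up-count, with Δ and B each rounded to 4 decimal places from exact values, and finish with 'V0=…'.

The replicating-portfolio and risk-neutral prices coincide; use p* = (1.24−0.86)/(1.33−0.86) = 0.8085 for the latter.
At expiry t=2: V(2,0)=17.5928, V(2,1)=4.6584, V(2,2)=0.0000
  t=1,j=0: stock 27.5200 → up 36.6016 (V=4.6584), down 23.6672 (V=17.5928). Price 5.7542; hedge Δ=-1.0000, bond B=33.2742.
  t=1,j=1: stock 42.5600 → up 56.6048 (V=0.0000), down 36.6016 (V=4.6584). Price 0.7194; hedge Δ=-0.2329, bond B=10.6309.
  t=0,j=0: stock 32.0000 → up 42.5600 (V=0.7194), down 27.5200 (V=5.7542). Price 1.3577; hedge Δ=-0.3348, bond B=12.0700.
Check: Δ(0,0)·S0 + B(0,0) = 1.3577 = V0.

(0,0): Delta=-0.3348 Bond=12.0700
(1,0): Delta=-1.0000 Bond=33.2742
(1,1): Delta=-0.2329 Bond=10.6309
V0=1.3577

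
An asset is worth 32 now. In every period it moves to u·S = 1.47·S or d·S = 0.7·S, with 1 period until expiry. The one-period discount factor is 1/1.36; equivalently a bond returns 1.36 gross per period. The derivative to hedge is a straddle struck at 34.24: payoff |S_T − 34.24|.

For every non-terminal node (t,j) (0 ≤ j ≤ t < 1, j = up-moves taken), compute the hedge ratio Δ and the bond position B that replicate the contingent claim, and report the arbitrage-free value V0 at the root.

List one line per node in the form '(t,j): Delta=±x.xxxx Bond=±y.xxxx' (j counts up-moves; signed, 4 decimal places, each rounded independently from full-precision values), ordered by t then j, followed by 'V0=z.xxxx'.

(0,0): Delta=0.0390 Bond=8.0642
V0=9.3109

No-arbitrage ⇒ martingale measure with p* = (R−d)/(u−d) = 0.8571.
At expiry t=1: V(1,0)=11.8400, V(1,1)=12.8000
  t=0,j=0: stock 32.0000 → up 47.0400 (V=12.8000), down 22.4000 (V=11.8400). Price 9.3109; hedge Δ=0.0390, bond B=8.0642.
Self-financing check: at every node Δ·S+B equals the discounted successor values.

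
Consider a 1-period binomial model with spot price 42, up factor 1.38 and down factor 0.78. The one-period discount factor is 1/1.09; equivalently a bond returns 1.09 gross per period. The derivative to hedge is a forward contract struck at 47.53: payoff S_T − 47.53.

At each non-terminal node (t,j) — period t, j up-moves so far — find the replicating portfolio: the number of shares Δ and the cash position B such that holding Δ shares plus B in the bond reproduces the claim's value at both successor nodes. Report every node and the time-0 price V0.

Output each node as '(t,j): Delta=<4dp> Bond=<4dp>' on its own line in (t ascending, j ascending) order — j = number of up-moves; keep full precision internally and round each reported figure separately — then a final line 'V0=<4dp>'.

The replicating-portfolio and risk-neutral prices coincide; use p* = (1.09−0.78)/(1.38−0.78) = 0.5167 for the latter.
Terminal values V(1,·): V(1,0)=-14.7700, V(1,1)=10.4300
Node (0,0) S=42.0000: V=(p*·10.4300+(1−p*)·-14.7700)/1.09=-1.6055; Δ=(10.4300−-14.7700)/(57.9600−32.7600)=1.0000; B=V−Δ·S=-43.6055
Each (Δ,B) replicates both successor values, so the strategy is self-financing and V0 is arbitrage-free.

(0,0): Delta=1.0000 Bond=-43.6055
V0=-1.6055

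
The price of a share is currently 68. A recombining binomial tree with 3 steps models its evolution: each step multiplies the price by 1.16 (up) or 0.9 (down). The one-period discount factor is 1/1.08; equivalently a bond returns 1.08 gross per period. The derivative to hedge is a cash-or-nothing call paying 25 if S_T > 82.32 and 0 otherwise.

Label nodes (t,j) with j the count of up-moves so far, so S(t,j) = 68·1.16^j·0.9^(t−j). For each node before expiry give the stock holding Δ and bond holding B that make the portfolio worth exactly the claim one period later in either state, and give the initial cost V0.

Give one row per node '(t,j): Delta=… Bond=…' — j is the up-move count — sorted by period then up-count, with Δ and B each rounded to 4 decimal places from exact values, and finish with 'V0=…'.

(0,0): Delta=0.5165 Bond=-19.7555
(1,0): Delta=1.0071 Bond=-51.3642
(1,1): Delta=0.3473 Bond=-7.9900
(2,0): Delta=0.0000 Bond=0.0000
(2,1): Delta=1.3544 Bond=-80.1282
(2,2): Delta=0.0000 Bond=23.1481
V0=15.3654

No-arbitrage ⇒ martingale measure with p* = (R−d)/(u−d) = 0.6923.
Terminal values V(3,·): V(3,0)=0.0000, V(3,1)=0.0000, V(3,2)=25.0000, V(3,3)=25.0000
Node (2,0) S=55.0800: V=(p*·0.0000+(1−p*)·0.0000)/1.08=0.0000; Δ=(0.0000−0.0000)/(63.8928−49.5720)=0.0000; B=V−Δ·S=0.0000
Node (2,1) S=70.9920: V=(p*·25.0000+(1−p*)·0.0000)/1.08=16.0256; Δ=(25.0000−0.0000)/(82.3507−63.8928)=1.3544; B=V−Δ·S=-80.1282
Node (2,2) S=91.5008: V=(p*·25.0000+(1−p*)·25.0000)/1.08=23.1481; Δ=(25.0000−25.0000)/(106.1409−82.3507)=0.0000; B=V−Δ·S=23.1481
Node (1,0) S=61.2000: V=(p*·16.0256+(1−p*)·0.0000)/1.08=10.2728; Δ=(16.0256−0.0000)/(70.9920−55.0800)=1.0071; B=V−Δ·S=-51.3642
Node (1,1) S=78.8800: V=(p*·23.1481+(1−p*)·16.0256)/1.08=19.4043; Δ=(23.1481−16.0256)/(91.5008−70.9920)=0.3473; B=V−Δ·S=-7.9900
Node (0,0) S=68.0000: V=(p*·19.4043+(1−p*)·10.2728)/1.08=15.3654; Δ=(19.4043−10.2728)/(78.8800−61.2000)=0.5165; B=V−Δ·S=-19.7555
Each (Δ,B) replicates both successor values, so the strategy is self-financing and V0 is arbitrage-free.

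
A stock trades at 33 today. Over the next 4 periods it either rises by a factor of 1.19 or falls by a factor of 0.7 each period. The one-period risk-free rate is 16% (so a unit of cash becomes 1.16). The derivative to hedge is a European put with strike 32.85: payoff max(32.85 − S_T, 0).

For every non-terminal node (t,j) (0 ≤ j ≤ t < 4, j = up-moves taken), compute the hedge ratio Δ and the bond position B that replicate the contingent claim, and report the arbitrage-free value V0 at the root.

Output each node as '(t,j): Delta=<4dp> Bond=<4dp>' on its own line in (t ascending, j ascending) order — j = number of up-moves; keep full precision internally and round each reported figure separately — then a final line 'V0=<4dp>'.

(0,0): Delta=-0.0678 Bond=2.3563
(1,0): Delta=-0.6484 Bond=16.1438
(1,1): Delta=-0.0455 Bond=1.8588
(2,0): Delta=-1.0000 Bond=24.4129
(2,1): Delta=-0.6349 Bond=18.3560
(2,2): Delta=-0.0229 Bond=1.0997
(3,0): Delta=-1.0000 Bond=28.3190
(3,1): Delta=-1.0000 Bond=28.3190
(3,2): Delta=-0.6209 Bond=20.8348
(3,3): Delta=0.0000 Bond=0.0000
V0=0.1184

The replicating-portfolio and risk-neutral prices coincide; use p* = (1.16−0.7)/(1.19−0.7) = 0.9388 for the latter.
Terminal values V(4,·): V(4,0)=24.9267, V(4,1)=19.3804, V(4,2)=9.9517, V(4,3)=0.0000, V(4,4)=0.0000
Node (3,0) S=11.3190: V=(p*·19.3804+(1−p*)·24.9267)/1.16=17.0000; Δ=(19.3804−24.9267)/(13.4696−7.9233)=-1.0000; B=V−Δ·S=28.3190
Node (3,1) S=19.2423: V=(p*·9.9517+(1−p*)·19.3804)/1.16=9.0767; Δ=(9.9517−19.3804)/(22.8983−13.4696)=-1.0000; B=V−Δ·S=28.3190
Node (3,2) S=32.7119: V=(p*·0.0000+(1−p*)·9.9517)/1.16=0.5252; Δ=(0.0000−9.9517)/(38.9272−22.8983)=-0.6209; B=V−Δ·S=20.8348
Node (3,3) S=55.6102: V=(p*·0.0000+(1−p*)·0.0000)/1.16=0.0000; Δ=(0.0000−0.0000)/(66.1762−38.9272)=0.0000; B=V−Δ·S=0.0000
Node (2,0) S=16.1700: V=(p*·9.0767+(1−p*)·17.0000)/1.16=8.2429; Δ=(9.0767−17.0000)/(19.2423−11.3190)=-1.0000; B=V−Δ·S=24.4129
Node (2,1) S=27.4890: V=(p*·0.5252+(1−p*)·9.0767)/1.16=0.9041; Δ=(0.5252−9.0767)/(32.7119−19.2423)=-0.6349; B=V−Δ·S=18.3560
Node (2,2) S=46.7313: V=(p*·0.0000+(1−p*)·0.5252)/1.16=0.0277; Δ=(0.0000−0.5252)/(55.6102−32.7119)=-0.0229; B=V−Δ·S=1.0997
Node (1,0) S=23.1000: V=(p*·0.9041+(1−p*)·8.2429)/1.16=1.1668; Δ=(0.9041−8.2429)/(27.4890−16.1700)=-0.6484; B=V−Δ·S=16.1438
Node (1,1) S=39.2700: V=(p*·0.0277+(1−p*)·0.9041)/1.16=0.0702; Δ=(0.0277−0.9041)/(46.7313−27.4890)=-0.0455; B=V−Δ·S=1.8588
Node (0,0) S=33.0000: V=(p*·0.0702+(1−p*)·1.1668)/1.16=0.1184; Δ=(0.0702−1.1668)/(39.2700−23.1000)=-0.0678; B=V−Δ·S=2.3563
Each (Δ,B) replicates both successor values, so the strategy is self-financing and V0 is arbitrage-free.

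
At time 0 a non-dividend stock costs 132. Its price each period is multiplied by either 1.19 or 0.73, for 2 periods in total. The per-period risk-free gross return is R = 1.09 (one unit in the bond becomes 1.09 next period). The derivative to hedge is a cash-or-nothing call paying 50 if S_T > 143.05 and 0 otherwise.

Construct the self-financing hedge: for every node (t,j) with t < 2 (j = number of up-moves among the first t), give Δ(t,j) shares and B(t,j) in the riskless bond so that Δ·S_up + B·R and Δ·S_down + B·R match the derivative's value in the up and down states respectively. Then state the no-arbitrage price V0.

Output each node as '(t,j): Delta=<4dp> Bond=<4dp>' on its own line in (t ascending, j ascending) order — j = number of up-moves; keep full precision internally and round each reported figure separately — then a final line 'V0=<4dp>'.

No-arbitrage ⇒ martingale measure with p* = (R−d)/(u−d) = 0.7826.
Payoff layer (t=2): V(2,0)=0.0000, V(2,1)=0.0000, V(2,2)=50.0000
  t=1,j=0: stock 96.3600 → up 114.6684 (V=0.0000), down 70.3428 (V=0.0000). Price 0.0000; hedge Δ=0.0000, bond B=0.0000.
  t=1,j=1: stock 157.0800 → up 186.9252 (V=50.0000), down 114.6684 (V=0.0000). Price 35.8995; hedge Δ=0.6920, bond B=-72.7962.
  t=0,j=0: stock 132.0000 → up 157.0800 (V=35.8995), down 96.3600 (V=0.0000). Price 25.7755; hedge Δ=0.5912, bond B=-52.2669.
The time-0 hedge costs 25.7755, which is the no-arbitrage price.

(0,0): Delta=0.5912 Bond=-52.2669
(1,0): Delta=0.0000 Bond=0.0000
(1,1): Delta=0.6920 Bond=-72.7962
V0=25.7755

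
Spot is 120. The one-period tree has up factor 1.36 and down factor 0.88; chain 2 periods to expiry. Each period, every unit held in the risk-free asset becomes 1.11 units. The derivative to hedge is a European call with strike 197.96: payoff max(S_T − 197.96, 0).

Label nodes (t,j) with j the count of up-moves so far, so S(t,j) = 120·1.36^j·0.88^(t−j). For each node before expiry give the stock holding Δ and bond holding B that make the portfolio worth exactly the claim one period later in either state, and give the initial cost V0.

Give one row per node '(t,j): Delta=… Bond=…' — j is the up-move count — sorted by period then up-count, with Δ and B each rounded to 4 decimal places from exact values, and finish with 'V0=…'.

(0,0): Delta=0.1798 Bond=-17.1060
(1,0): Delta=0.0000 Bond=0.0000
(1,1): Delta=0.3063 Bond=-39.6264
V0=4.4709

Risk-neutral probability p* = (R−d)/(u−d) = (1.11−0.88)/(1.36−0.88) = 0.4792.
Terminal payoffs: V(2,0)=0.0000, V(2,1)=0.0000, V(2,2)=23.9920
  t=1,j=0: stock 105.6000 → up 143.6160 (V=0.0000), down 92.9280 (V=0.0000). Price 0.0000; hedge Δ=0.0000, bond B=0.0000.
  t=1,j=1: stock 163.2000 → up 221.9520 (V=23.9920), down 143.6160 (V=0.0000). Price 10.3569; hedge Δ=0.3063, bond B=-39.6264.
  t=0,j=0: stock 120.0000 → up 163.2000 (V=10.3569), down 105.6000 (V=0.0000). Price 4.4709; hedge Δ=0.1798, bond B=-17.1060.
Check: Δ(0,0)·S0 + B(0,0) = 4.4709 = V0.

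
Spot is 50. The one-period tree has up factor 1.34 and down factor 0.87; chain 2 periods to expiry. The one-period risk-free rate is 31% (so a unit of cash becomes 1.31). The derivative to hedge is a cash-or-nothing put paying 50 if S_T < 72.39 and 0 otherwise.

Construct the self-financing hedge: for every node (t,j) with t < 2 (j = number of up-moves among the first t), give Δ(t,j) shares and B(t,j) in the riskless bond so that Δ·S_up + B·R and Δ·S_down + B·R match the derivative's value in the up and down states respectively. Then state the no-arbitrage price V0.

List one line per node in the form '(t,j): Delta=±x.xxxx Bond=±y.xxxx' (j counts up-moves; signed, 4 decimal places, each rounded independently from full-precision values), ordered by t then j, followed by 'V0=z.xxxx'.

No-arbitrage ⇒ martingale measure with p* = (R−d)/(u−d) = 0.9362.
Terminal payoffs: V(2,0)=50.0000, V(2,1)=50.0000, V(2,2)=0.0000
  t=1,j=0: stock 43.5000 → up 58.2900 (V=50.0000), down 37.8450 (V=50.0000). Price 38.1679; hedge Δ=0.0000, bond B=38.1679.
  t=1,j=1: stock 67.0000 → up 89.7800 (V=0.0000), down 58.2900 (V=50.0000). Price 2.4363; hedge Δ=-1.5878, bond B=108.8192.
  t=0,j=0: stock 50.0000 → up 67.0000 (V=2.4363), down 43.5000 (V=38.1679). Price 3.6008; hedge Δ=-1.5205, bond B=79.6256.
Check: Δ(0,0)·S0 + B(0,0) = 3.6008 = V0.

(0,0): Delta=-1.5205 Bond=79.6256
(1,0): Delta=0.0000 Bond=38.1679
(1,1): Delta=-1.5878 Bond=108.8192
V0=3.6008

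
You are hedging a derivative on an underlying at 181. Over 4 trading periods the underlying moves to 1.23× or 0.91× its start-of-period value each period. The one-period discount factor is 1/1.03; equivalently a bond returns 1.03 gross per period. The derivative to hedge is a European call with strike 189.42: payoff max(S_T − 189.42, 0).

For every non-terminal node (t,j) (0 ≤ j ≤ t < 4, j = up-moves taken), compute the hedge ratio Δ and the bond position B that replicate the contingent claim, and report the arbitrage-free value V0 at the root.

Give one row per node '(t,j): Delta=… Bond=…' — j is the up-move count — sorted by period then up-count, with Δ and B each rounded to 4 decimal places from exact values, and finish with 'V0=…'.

The replicating-portfolio and risk-neutral prices coincide; use p* = (1.03−0.91)/(1.23−0.91) = 0.3750 for the latter.
Payoff layer (t=4): V(4,0)=0.0000, V(4,1)=0.0000, V(4,2)=37.3427, V(4,3)=117.0834, V(4,4)=224.8648
  t=3,j=0: stock 136.3964 → up 167.7675 (V=0.0000), down 124.1207 (V=0.0000). Price 0.0000; hedge Δ=0.0000, bond B=0.0000.
  t=3,j=1: stock 184.3599 → up 226.7627 (V=37.3427), down 167.7675 (V=0.0000). Price 13.5956; hedge Δ=0.6330, bond B=-103.1002.
  t=3,j=2: stock 249.1898 → up 306.5034 (V=117.0834), down 226.7627 (V=37.3427). Price 65.2868; hedge Δ=1.0000, bond B=-183.9029.
  t=3,j=3: stock 336.8169 → up 414.2848 (V=224.8648), down 306.5034 (V=117.0834). Price 152.9140; hedge Δ=1.0000, bond B=-183.9029.
  t=2,j=0: stock 149.8861 → up 184.3599 (V=13.5956), down 136.3964 (V=0.0000). Price 4.9499; hedge Δ=0.2835, bond B=-37.5365.
  t=2,j=1: stock 202.5933 → up 249.1898 (V=65.2868), down 184.3599 (V=13.5956). Price 32.0193; hedge Δ=0.7973, bond B=-129.5158.
  t=2,j=2: stock 273.8349 → up 336.8169 (V=152.9140), down 249.1898 (V=65.2868). Price 95.2884; hedge Δ=1.0000, bond B=-178.5465.
  t=1,j=0: stock 164.7100 → up 202.5933 (V=32.0193), down 149.8861 (V=4.9499). Price 14.6611; hedge Δ=0.5136, bond B=-69.9308.
  t=1,j=1: stock 222.6300 → up 273.8349 (V=95.2884), down 202.5933 (V=32.0193). Price 54.1215; hedge Δ=0.8881, bond B=-143.5945.
  t=0,j=0: stock 181.0000 → up 222.6300 (V=54.1215), down 164.7100 (V=14.6611). Price 28.6007; hedge Δ=0.6813, bond B=-94.7133.
Root portfolio cost Δ·181+B reproduces V0=28.6007.

(0,0): Delta=0.6813 Bond=-94.7133
(1,0): Delta=0.5136 Bond=-69.9308
(1,1): Delta=0.8881 Bond=-143.5945
(2,0): Delta=0.2835 Bond=-37.5365
(2,1): Delta=0.7973 Bond=-129.5158
(2,2): Delta=1.0000 Bond=-178.5465
(3,0): Delta=0.0000 Bond=0.0000
(3,1): Delta=0.6330 Bond=-103.1002
(3,2): Delta=1.0000 Bond=-183.9029
(3,3): Delta=1.0000 Bond=-183.9029
V0=28.6007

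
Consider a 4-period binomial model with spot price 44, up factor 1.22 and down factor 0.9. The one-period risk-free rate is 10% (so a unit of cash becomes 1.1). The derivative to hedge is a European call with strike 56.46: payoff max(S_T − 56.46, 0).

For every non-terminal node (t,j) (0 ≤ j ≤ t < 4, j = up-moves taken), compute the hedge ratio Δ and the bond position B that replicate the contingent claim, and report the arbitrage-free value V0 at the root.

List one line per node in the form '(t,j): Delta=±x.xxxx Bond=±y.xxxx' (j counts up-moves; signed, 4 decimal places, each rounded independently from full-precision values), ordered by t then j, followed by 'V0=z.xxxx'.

Under the risk-neutral measure, an up-move has probability p* = (R−d)/(u−d) = 0.6250 and values discount at R = 1.1.
Terminal payoffs: V(4,0)=0.0000, V(4,1)=0.0000, V(4,2)=0.0000, V(4,3)=15.4476, V(4,4)=41.0147
(3,0): S=32.0760. Δ = (V_up−V_dn)/(S_up−S_dn) = (0.0000−0.0000)/(39.1327−28.8684) = 0.0000. V = [p*·0.0000 + (1−p*)·0.0000]/1.1 = 0.0000. B = V − Δ·S = 0.0000.
(3,1): S=43.4808. Δ = (V_up−V_dn)/(S_up−S_dn) = (0.0000−0.0000)/(53.0466−39.1327) = 0.0000. V = [p*·0.0000 + (1−p*)·0.0000]/1.1 = 0.0000. B = V − Δ·S = 0.0000.
(3,2): S=58.9406. Δ = (V_up−V_dn)/(S_up−S_dn) = (15.4476−0.0000)/(71.9076−53.0466) = 0.8190. V = [p*·15.4476 + (1−p*)·0.0000]/1.1 = 8.7770. B = V − Δ·S = -39.4967.
(3,3): S=79.8973. Δ = (V_up−V_dn)/(S_up−S_dn) = (41.0147−15.4476)/(97.4747−71.9076) = 1.0000. V = [p*·41.0147 + (1−p*)·15.4476]/1.1 = 28.5700. B = V − Δ·S = -51.3273.
(2,0): S=35.6400. Δ = (V_up−V_dn)/(S_up−S_dn) = (0.0000−0.0000)/(43.4808−32.0760) = 0.0000. V = [p*·0.0000 + (1−p*)·0.0000]/1.1 = 0.0000. B = V − Δ·S = 0.0000.
(2,1): S=48.3120. Δ = (V_up−V_dn)/(S_up−S_dn) = (8.7770−0.0000)/(58.9406−43.4808) = 0.5677. V = [p*·8.7770 + (1−p*)·0.0000]/1.1 = 4.9870. B = V − Δ·S = -22.4413.
(2,2): S=65.4896. Δ = (V_up−V_dn)/(S_up−S_dn) = (28.5700−8.7770)/(79.8973−58.9406) = 0.9445. V = [p*·28.5700 + (1−p*)·8.7770]/1.1 = 19.2251. B = V − Δ·S = -42.6280.
(1,0): S=39.6000. Δ = (V_up−V_dn)/(S_up−S_dn) = (4.9870−0.0000)/(48.3120−35.6400) = 0.3935. V = [p*·4.9870 + (1−p*)·0.0000]/1.1 = 2.8335. B = V − Δ·S = -12.7507.
(1,1): S=53.6800. Δ = (V_up−V_dn)/(S_up−S_dn) = (19.2251−4.9870)/(65.4896−48.3120) = 0.8289. V = [p*·19.2251 + (1−p*)·4.9870]/1.1 = 12.6235. B = V − Δ·S = -31.8709.
(0,0): S=44.0000. Δ = (V_up−V_dn)/(S_up−S_dn) = (12.6235−2.8335)/(53.6800−39.6000) = 0.6953. V = [p*·12.6235 + (1−p*)·2.8335]/1.1 = 8.1384. B = V − Δ·S = -22.4553.
Root portfolio cost Δ·44+B reproduces V0=8.1384.

(0,0): Delta=0.6953 Bond=-22.4553
(1,0): Delta=0.3935 Bond=-12.7507
(1,1): Delta=0.8289 Bond=-31.8709
(2,0): Delta=0.0000 Bond=0.0000
(2,1): Delta=0.5677 Bond=-22.4413
(2,2): Delta=0.9445 Bond=-42.6280
(3,0): Delta=0.0000 Bond=0.0000
(3,1): Delta=0.0000 Bond=0.0000
(3,2): Delta=0.8190 Bond=-39.4967
(3,3): Delta=1.0000 Bond=-51.3273
V0=8.1384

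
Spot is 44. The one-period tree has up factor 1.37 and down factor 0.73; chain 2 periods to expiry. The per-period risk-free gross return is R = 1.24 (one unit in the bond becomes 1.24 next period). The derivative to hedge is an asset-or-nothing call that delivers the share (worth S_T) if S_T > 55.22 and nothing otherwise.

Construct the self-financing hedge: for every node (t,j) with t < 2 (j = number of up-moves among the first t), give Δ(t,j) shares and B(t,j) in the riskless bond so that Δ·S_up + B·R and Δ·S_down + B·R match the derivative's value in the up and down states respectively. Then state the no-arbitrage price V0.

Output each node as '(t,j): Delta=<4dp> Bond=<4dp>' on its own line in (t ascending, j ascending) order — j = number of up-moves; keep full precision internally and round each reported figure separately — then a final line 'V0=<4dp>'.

(0,0): Delta=1.8846 Bond=-48.8184
(1,0): Delta=0.0000 Bond=0.0000
(1,1): Delta=2.1406 Bond=-75.9653
V0=34.1060

The replicating-portfolio and risk-neutral prices coincide; use p* = (1.24−0.73)/(1.37−0.73) = 0.7969 for the latter.
Terminal payoffs: V(2,0)=0.0000, V(2,1)=0.0000, V(2,2)=82.5836
Node (1,0) S=32.1200: V=(p*·0.0000+(1−p*)·0.0000)/1.24=0.0000; Δ=(0.0000−0.0000)/(44.0044−23.4476)=0.0000; B=V−Δ·S=0.0000
Node (1,1) S=60.2800: V=(p*·82.5836+(1−p*)·0.0000)/1.24=53.0716; Δ=(82.5836−0.0000)/(82.5836−44.0044)=2.1406; B=V−Δ·S=-75.9653
Node (0,0) S=44.0000: V=(p*·53.0716+(1−p*)·0.0000)/1.24=34.1060; Δ=(53.0716−0.0000)/(60.2800−32.1200)=1.8846; B=V−Δ·S=-48.8184
Each (Δ,B) replicates both successor values, so the strategy is self-financing and V0 is arbitrage-free.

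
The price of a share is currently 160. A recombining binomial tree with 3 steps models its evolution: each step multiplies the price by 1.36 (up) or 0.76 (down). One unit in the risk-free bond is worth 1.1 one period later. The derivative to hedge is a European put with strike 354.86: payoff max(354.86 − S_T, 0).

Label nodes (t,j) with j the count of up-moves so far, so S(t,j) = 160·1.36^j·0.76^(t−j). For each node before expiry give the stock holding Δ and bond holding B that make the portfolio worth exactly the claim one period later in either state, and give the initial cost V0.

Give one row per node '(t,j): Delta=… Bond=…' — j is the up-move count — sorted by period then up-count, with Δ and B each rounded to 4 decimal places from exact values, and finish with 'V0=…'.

(0,0): Delta=-0.8684 Bond=252.0615
(1,0): Delta=-1.0000 Bond=293.2727
(1,1): Delta=-0.8121 Bond=265.0285
(2,0): Delta=-1.0000 Bond=322.6000
(2,1): Delta=-1.0000 Bond=322.6000
(2,2): Delta=-0.7319 Bond=267.7730
V0=113.1208

Since d<R<u, set p* = (R−d)/(u−d) = 0.5667; price each node as the discounted p*-expectation of its children.
Payoff layer (t=3): V(3,0)=284.6238, V(3,1)=229.1742, V(3,2)=129.9486, V(3,3)=0.0000
  t=2,j=0: stock 92.4160 → up 125.6858 (V=229.1742), down 70.2362 (V=284.6238). Price 230.1840; hedge Δ=-1.0000, bond B=322.6000.
  t=2,j=1: stock 165.3760 → up 224.9114 (V=129.9486), down 125.6858 (V=229.1742). Price 157.2240; hedge Δ=-1.0000, bond B=322.6000.
  t=2,j=2: stock 295.9360 → up 402.4730 (V=0.0000), down 224.9114 (V=129.9486). Price 51.1919; hedge Δ=-0.7319, bond B=267.7730.
  t=1,j=0: stock 121.6000 → up 165.3760 (V=157.2240), down 92.4160 (V=230.1840). Price 171.6727; hedge Δ=-1.0000, bond B=293.2727.
  t=1,j=1: stock 217.6000 → up 295.9360 (V=51.1919), down 165.3760 (V=157.2240). Price 88.3083; hedge Δ=-0.8121, bond B=265.0285.
  t=0,j=0: stock 160.0000 → up 217.6000 (V=88.3083), down 121.6000 (V=171.6727). Price 113.1208; hedge Δ=-0.8684, bond B=252.0615.
Each (Δ,B) replicates both successor values, so the strategy is self-financing and V0 is arbitrage-free.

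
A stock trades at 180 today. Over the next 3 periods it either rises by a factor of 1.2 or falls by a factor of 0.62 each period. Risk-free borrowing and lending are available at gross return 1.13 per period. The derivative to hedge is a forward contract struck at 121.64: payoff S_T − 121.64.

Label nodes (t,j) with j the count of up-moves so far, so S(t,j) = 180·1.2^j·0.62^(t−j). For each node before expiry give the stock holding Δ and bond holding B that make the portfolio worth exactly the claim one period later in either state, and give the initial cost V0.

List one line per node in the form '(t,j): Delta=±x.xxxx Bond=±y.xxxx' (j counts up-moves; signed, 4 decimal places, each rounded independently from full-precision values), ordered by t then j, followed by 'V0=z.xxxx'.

Since d<R<u, set p* = (R−d)/(u−d) = 0.8793; price each node as the discounted p*-expectation of its children.
Terminal payoffs: V(3,0)=-78.7410, V(3,1)=-38.6096, V(3,2)=39.0640, V(3,3)=189.4000
  t=2,j=0: stock 69.1920 → up 83.0304 (V=-38.6096), down 42.8990 (V=-78.7410). Price -38.4540; hedge Δ=1.0000, bond B=-107.6460.
  t=2,j=1: stock 133.9200 → up 160.7040 (V=39.0640), down 83.0304 (V=-38.6096). Price 26.2740; hedge Δ=1.0000, bond B=-107.6460.
  t=2,j=2: stock 259.2000 → up 311.0400 (V=189.4000), down 160.7040 (V=39.0640). Price 151.5540; hedge Δ=1.0000, bond B=-107.6460.
  t=1,j=0: stock 111.6000 → up 133.9200 (V=26.2740), down 69.1920 (V=-38.4540). Price 16.3380; hedge Δ=1.0000, bond B=-95.2620.
  t=1,j=1: stock 216.0000 → up 259.2000 (V=151.5540), down 133.9200 (V=26.2740). Price 120.7380; hedge Δ=1.0000, bond B=-95.2620.
  t=0,j=0: stock 180.0000 → up 216.0000 (V=120.7380), down 111.6000 (V=16.3380). Price 95.6974; hedge Δ=1.0000, bond B=-84.3026.
Each (Δ,B) replicates both successor values, so the strategy is self-financing and V0 is arbitrage-free.

(0,0): Delta=1.0000 Bond=-84.3026
(1,0): Delta=1.0000 Bond=-95.2620
(1,1): Delta=1.0000 Bond=-95.2620
(2,0): Delta=1.0000 Bond=-107.6460
(2,1): Delta=1.0000 Bond=-107.6460
(2,2): Delta=1.0000 Bond=-107.6460
V0=95.6974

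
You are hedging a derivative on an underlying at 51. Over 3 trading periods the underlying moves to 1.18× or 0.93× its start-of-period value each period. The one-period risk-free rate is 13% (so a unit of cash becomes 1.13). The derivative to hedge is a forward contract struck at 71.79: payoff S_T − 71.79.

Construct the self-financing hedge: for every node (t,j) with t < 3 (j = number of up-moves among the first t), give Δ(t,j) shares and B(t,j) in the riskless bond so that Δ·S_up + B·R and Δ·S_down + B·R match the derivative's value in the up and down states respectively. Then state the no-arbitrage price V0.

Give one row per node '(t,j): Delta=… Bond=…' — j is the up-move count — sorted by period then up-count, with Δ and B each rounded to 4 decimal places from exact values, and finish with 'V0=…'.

The replicating-portfolio and risk-neutral prices coincide; use p* = (1.13−0.93)/(1.18−0.93) = 0.8000 for the latter.
Terminal payoffs: V(3,0)=-30.7678, V(3,1)=-19.7403, V(3,2)=-5.7485, V(3,3)=12.0046
  t=2,j=0: stock 44.1099 → up 52.0497 (V=-19.7403), down 41.0222 (V=-30.7678). Price -19.4211; hedge Δ=1.0000, bond B=-63.5310.
  t=2,j=1: stock 55.9674 → up 66.0415 (V=-5.7485), down 52.0497 (V=-19.7403). Price -7.5636; hedge Δ=1.0000, bond B=-63.5310.
  t=2,j=2: stock 71.0124 → up 83.7946 (V=12.0046), down 66.0415 (V=-5.7485). Price 7.4814; hedge Δ=1.0000, bond B=-63.5310.
  t=1,j=0: stock 47.4300 → up 55.9674 (V=-7.5636), down 44.1099 (V=-19.4211). Price -8.7921; hedge Δ=1.0000, bond B=-56.2221.
  t=1,j=1: stock 60.1800 → up 71.0124 (V=7.4814), down 55.9674 (V=-7.5636). Price 3.9579; hedge Δ=1.0000, bond B=-56.2221.
  t=0,j=0: stock 51.0000 → up 60.1800 (V=3.9579), down 47.4300 (V=-8.7921). Price 1.2459; hedge Δ=1.0000, bond B=-49.7541.
The time-0 hedge costs 1.2459, which is the no-arbitrage price.

(0,0): Delta=1.0000 Bond=-49.7541
(1,0): Delta=1.0000 Bond=-56.2221
(1,1): Delta=1.0000 Bond=-56.2221
(2,0): Delta=1.0000 Bond=-63.5310
(2,1): Delta=1.0000 Bond=-63.5310
(2,2): Delta=1.0000 Bond=-63.5310
V0=1.2459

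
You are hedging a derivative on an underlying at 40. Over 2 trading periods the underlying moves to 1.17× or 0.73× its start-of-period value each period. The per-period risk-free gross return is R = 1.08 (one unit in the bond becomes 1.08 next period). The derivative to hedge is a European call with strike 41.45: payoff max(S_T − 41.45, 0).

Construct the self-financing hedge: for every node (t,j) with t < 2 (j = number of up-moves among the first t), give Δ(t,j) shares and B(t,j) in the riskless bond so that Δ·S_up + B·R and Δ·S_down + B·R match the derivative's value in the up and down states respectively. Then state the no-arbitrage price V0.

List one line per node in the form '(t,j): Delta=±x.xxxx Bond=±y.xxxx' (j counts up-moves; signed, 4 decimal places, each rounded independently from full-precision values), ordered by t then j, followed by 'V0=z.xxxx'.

(0,0): Delta=0.5568 Bond=-15.0552
(1,0): Delta=0.0000 Bond=0.0000
(1,1): Delta=0.6462 Bond=-20.4406
V0=7.2182

Since d<R<u, set p* = (R−d)/(u−d) = 0.7955; price each node as the discounted p*-expectation of its children.
Payoff layer (t=2): V(2,0)=0.0000, V(2,1)=0.0000, V(2,2)=13.3060
Node (1,0) S=29.2000: V=(p*·0.0000+(1−p*)·0.0000)/1.08=0.0000; Δ=(0.0000−0.0000)/(34.1640−21.3160)=0.0000; B=V−Δ·S=0.0000
Node (1,1) S=46.8000: V=(p*·13.3060+(1−p*)·0.0000)/1.08=9.8003; Δ=(13.3060−0.0000)/(54.7560−34.1640)=0.6462; B=V−Δ·S=-20.4406
Node (0,0) S=40.0000: V=(p*·9.8003+(1−p*)·0.0000)/1.08=7.2182; Δ=(9.8003−0.0000)/(46.8000−29.2000)=0.5568; B=V−Δ·S=-15.0552
Self-financing check: at every node Δ·S+B equals the discounted successor values.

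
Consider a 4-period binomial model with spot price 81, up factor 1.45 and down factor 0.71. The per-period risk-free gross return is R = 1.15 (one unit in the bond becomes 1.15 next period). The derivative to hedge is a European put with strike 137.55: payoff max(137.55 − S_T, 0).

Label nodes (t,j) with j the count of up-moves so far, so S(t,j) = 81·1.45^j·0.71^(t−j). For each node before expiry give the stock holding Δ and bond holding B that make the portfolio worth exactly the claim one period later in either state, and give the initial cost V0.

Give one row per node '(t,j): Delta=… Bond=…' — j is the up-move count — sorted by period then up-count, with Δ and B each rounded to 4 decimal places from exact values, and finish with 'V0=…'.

(0,0): Delta=-0.4004 Bond=53.2018
(1,0): Delta=-0.7627 Bond=82.0159
(1,1): Delta=-0.2795 Bond=46.9772
(2,0): Delta=-1.0000 Bond=104.0076
(2,1): Delta=-0.6835 Bond=87.7119
(2,2): Delta=-0.1446 Bond=31.0545
(3,0): Delta=-1.0000 Bond=119.6087
(3,1): Delta=-1.0000 Bond=119.6087
(3,2): Delta=-0.5778 Bond=88.0914
(3,3): Delta=0.0000 Bond=0.0000
V0=20.7662

No-arbitrage ⇒ martingale measure with p* = (R−d)/(u−d) = 0.5946.
Terminal payoffs: V(4,0)=116.9665, V(4,1)=95.5134, V(4,2)=51.7005, V(4,3)=0.0000, V(4,4)=0.0000
(3,0): S=28.9908. Δ = (V_up−V_dn)/(S_up−S_dn) = (95.5134−116.9665)/(42.0366−20.5835) = -1.0000. V = [p*·95.5134 + (1−p*)·116.9665]/1.15 = 90.6179. B = V − Δ·S = 119.6087.
(3,1): S=59.2065. Δ = (V_up−V_dn)/(S_up−S_dn) = (51.7005−95.5134)/(85.8495−42.0366) = -1.0000. V = [p*·51.7005 + (1−p*)·95.5134]/1.15 = 60.4022. B = V − Δ·S = 119.6087.
(3,2): S=120.9148. Δ = (V_up−V_dn)/(S_up−S_dn) = (0.0000−51.7005)/(175.3264−85.8495) = -0.5778. V = [p*·0.0000 + (1−p*)·51.7005]/1.15 = 18.2258. B = V − Δ·S = 88.0914.
(3,3): S=246.9386. Δ = (V_up−V_dn)/(S_up−S_dn) = (0.0000−0.0000)/(358.0610−175.3264) = 0.0000. V = [p*·0.0000 + (1−p*)·0.0000]/1.15 = 0.0000. B = V − Δ·S = 0.0000.
(2,0): S=40.8321. Δ = (V_up−V_dn)/(S_up−S_dn) = (60.4022−90.6179)/(59.2065−28.9908) = -1.0000. V = [p*·60.4022 + (1−p*)·90.6179]/1.15 = 63.1755. B = V − Δ·S = 104.0076.
(2,1): S=83.3895. Δ = (V_up−V_dn)/(S_up−S_dn) = (18.2258−60.4022)/(120.9148−59.2065) = -0.6835. V = [p*·18.2258 + (1−p*)·60.4022]/1.15 = 30.7168. B = V − Δ·S = 87.7119.
(2,2): S=170.3025. Δ = (V_up−V_dn)/(S_up−S_dn) = (0.0000−18.2258)/(246.9386−120.9148) = -0.1446. V = [p*·0.0000 + (1−p*)·18.2258]/1.15 = 6.4251. B = V − Δ·S = 31.0545.
(1,0): S=57.5100. Δ = (V_up−V_dn)/(S_up−S_dn) = (30.7168−63.1755)/(83.3895−40.8321) = -0.7627. V = [p*·30.7168 + (1−p*)·63.1755]/1.15 = 38.1528. B = V − Δ·S = 82.0159.
(1,1): S=117.4500. Δ = (V_up−V_dn)/(S_up−S_dn) = (6.4251−30.7168)/(170.3025−83.3895) = -0.2795. V = [p*·6.4251 + (1−p*)·30.7168]/1.15 = 14.1505. B = V − Δ·S = 46.9772.
(0,0): S=81.0000. Δ = (V_up−V_dn)/(S_up−S_dn) = (14.1505−38.1528)/(117.4500−57.5100) = -0.4004. V = [p*·14.1505 + (1−p*)·38.1528]/1.15 = 20.7662. B = V − Δ·S = 53.2018.
Check: Δ(0,0)·S0 + B(0,0) = 20.7662 = V0.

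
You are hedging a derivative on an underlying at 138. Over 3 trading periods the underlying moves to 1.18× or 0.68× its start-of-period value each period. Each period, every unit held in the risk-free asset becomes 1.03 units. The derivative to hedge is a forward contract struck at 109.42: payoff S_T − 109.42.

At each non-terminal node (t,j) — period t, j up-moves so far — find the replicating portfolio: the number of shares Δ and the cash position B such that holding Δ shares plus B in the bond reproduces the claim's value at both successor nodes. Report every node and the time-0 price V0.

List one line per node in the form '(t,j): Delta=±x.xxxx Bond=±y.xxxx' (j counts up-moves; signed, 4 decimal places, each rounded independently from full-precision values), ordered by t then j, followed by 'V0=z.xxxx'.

(0,0): Delta=1.0000 Bond=-100.1348
(1,0): Delta=1.0000 Bond=-103.1388
(1,1): Delta=1.0000 Bond=-103.1388
(2,0): Delta=1.0000 Bond=-106.2330
(2,1): Delta=1.0000 Bond=-106.2330
(2,2): Delta=1.0000 Bond=-106.2330
V0=37.8652

The replicating-portfolio and risk-neutral prices coincide; use p* = (1.03−0.68)/(1.18−0.68) = 0.7000 for the latter.
At expiry t=3: V(3,0)=-66.0284, V(3,1)=-34.1228, V(3,2)=21.2428, V(3,3)=117.3184
  t=2,j=0: stock 63.8112 → up 75.2972 (V=-34.1228), down 43.3916 (V=-66.0284). Price -42.4218; hedge Δ=1.0000, bond B=-106.2330.
  t=2,j=1: stock 110.7312 → up 130.6628 (V=21.2428), down 75.2972 (V=-34.1228). Price 4.4982; hedge Δ=1.0000, bond B=-106.2330.
  t=2,j=2: stock 192.1512 → up 226.7384 (V=117.3184), down 130.6628 (V=21.2428). Price 85.9182; hedge Δ=1.0000, bond B=-106.2330.
  t=1,j=0: stock 93.8400 → up 110.7312 (V=4.4982), down 63.8112 (V=-42.4218). Price -9.2988; hedge Δ=1.0000, bond B=-103.1388.
  t=1,j=1: stock 162.8400 → up 192.1512 (V=85.9182), down 110.7312 (V=4.4982). Price 59.7012; hedge Δ=1.0000, bond B=-103.1388.
  t=0,j=0: stock 138.0000 → up 162.8400 (V=59.7012), down 93.8400 (V=-9.2988). Price 37.8652; hedge Δ=1.0000, bond B=-100.1348.
Check: Δ(0,0)·S0 + B(0,0) = 37.8652 = V0.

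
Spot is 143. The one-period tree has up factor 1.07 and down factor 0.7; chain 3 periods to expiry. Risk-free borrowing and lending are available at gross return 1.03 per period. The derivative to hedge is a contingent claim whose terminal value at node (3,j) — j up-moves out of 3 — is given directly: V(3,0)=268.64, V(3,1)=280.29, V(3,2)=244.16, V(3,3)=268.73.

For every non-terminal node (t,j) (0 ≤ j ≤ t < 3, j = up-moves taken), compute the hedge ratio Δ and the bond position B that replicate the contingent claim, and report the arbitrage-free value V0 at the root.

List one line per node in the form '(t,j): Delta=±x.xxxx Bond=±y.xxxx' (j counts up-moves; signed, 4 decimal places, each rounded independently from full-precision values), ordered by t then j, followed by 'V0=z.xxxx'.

(0,0): Delta=0.2265 Bond=208.0674
(1,0): Delta=-0.8117 Bond=318.2319
(1,1): Delta=0.3088 Bond=201.7128
(2,0): Delta=0.4494 Bond=239.4170
(2,1): Delta=-0.9117 Bond=338.4894
(2,2): Delta=0.4056 Bond=191.9187
V0=240.4558

The replicating-portfolio and risk-neutral prices coincide; use p* = (1.03−0.7)/(1.07−0.7) = 0.8919 for the latter.
Payoff layer (t=3): V(3,0)=268.6400, V(3,1)=280.2900, V(3,2)=244.1600, V(3,3)=268.7300
Node (2,0) S=70.0700: V=(p*·280.2900+(1−p*)·268.6400)/1.03=270.9034; Δ=(280.2900−268.6400)/(74.9749−49.0490)=0.4494; B=V−Δ·S=239.4170
Node (2,1) S=107.1070: V=(p*·244.1600+(1−p*)·280.2900)/1.03=240.8407; Δ=(244.1600−280.2900)/(114.6045−74.9749)=-0.9117; B=V−Δ·S=338.4894
Node (2,2) S=163.7207: V=(p*·268.7300+(1−p*)·244.1600)/1.03=258.3241; Δ=(268.7300−244.1600)/(175.1811−114.6045)=0.4056; B=V−Δ·S=191.9187
Node (1,0) S=100.1000: V=(p*·240.8407+(1−p*)·270.9034)/1.03=236.9813; Δ=(240.8407−270.9034)/(107.1070−70.0700)=-0.8117; B=V−Δ·S=318.2319
Node (1,1) S=153.0100: V=(p*·258.3241+(1−p*)·240.8407)/1.03=248.9650; Δ=(258.3241−240.8407)/(163.7207−107.1070)=0.3088; B=V−Δ·S=201.7128
Node (0,0) S=143.0000: V=(p*·248.9650+(1−p*)·236.9813)/1.03=240.4558; Δ=(248.9650−236.9813)/(153.0100−100.1000)=0.2265; B=V−Δ·S=208.0674
Each (Δ,B) replicates both successor values, so the strategy is self-financing and V0 is arbitrage-free.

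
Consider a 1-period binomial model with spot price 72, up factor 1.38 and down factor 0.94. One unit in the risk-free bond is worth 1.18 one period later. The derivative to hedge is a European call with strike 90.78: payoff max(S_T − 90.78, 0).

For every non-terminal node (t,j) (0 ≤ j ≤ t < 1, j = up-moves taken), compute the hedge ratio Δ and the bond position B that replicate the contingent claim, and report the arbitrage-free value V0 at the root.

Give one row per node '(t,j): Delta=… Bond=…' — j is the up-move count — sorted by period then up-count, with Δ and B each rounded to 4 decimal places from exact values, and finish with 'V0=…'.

(0,0): Delta=0.2708 Bond=-15.5339
V0=3.9661

The replicating-portfolio and risk-neutral prices coincide; use p* = (1.18−0.94)/(1.38−0.94) = 0.5455 for the latter.
Terminal payoffs: V(1,0)=0.0000, V(1,1)=8.5800
(0,0): S=72.0000. Δ = (V_up−V_dn)/(S_up−S_dn) = (8.5800−0.0000)/(99.3600−67.6800) = 0.2708. V = [p*·8.5800 + (1−p*)·0.0000]/1.18 = 3.9661. B = V − Δ·S = -15.5339.
Check: Δ(0,0)·S0 + B(0,0) = 3.9661 = V0.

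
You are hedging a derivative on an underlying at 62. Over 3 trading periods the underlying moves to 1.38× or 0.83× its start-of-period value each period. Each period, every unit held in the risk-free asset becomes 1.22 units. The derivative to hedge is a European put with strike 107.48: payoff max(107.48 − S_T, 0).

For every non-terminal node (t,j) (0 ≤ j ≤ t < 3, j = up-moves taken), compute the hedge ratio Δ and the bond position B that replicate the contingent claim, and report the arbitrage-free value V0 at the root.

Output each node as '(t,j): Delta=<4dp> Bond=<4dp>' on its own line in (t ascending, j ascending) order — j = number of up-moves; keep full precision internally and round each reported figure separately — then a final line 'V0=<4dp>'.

Under the risk-neutral measure, an up-move has probability p* = (R−d)/(u−d) = 0.7091 and values discount at R = 1.22.
Terminal values V(3,·): V(3,0)=72.0292, V(3,1)=48.5377, V(3,2)=9.4796, V(3,3)=0.0000
Node (2,0) S=42.7118: V=(p*·48.5377+(1−p*)·72.0292)/1.22=45.3866; Δ=(48.5377−72.0292)/(58.9423−35.4508)=-1.0000; B=V−Δ·S=88.0984
Node (2,1) S=71.0148: V=(p*·9.4796+(1−p*)·48.5377)/1.22=17.0836; Δ=(9.4796−48.5377)/(98.0004−58.9423)=-1.0000; B=V−Δ·S=88.0984
Node (2,2) S=118.0728: V=(p*·0.0000+(1−p*)·9.4796)/1.22=2.2604; Δ=(0.0000−9.4796)/(162.9405−98.0004)=-0.1460; B=V−Δ·S=19.4960
Node (1,0) S=51.4600: V=(p*·17.0836+(1−p*)·45.3866)/1.22=20.7518; Δ=(17.0836−45.3866)/(71.0148−42.7118)=-1.0000; B=V−Δ·S=72.2118
Node (1,1) S=85.5600: V=(p*·2.2604+(1−p*)·17.0836)/1.22=5.3874; Δ=(2.2604−17.0836)/(118.0728−71.0148)=-0.3150; B=V−Δ·S=32.3386
Node (0,0) S=62.0000: V=(p*·5.3874+(1−p*)·20.7518)/1.22=8.0795; Δ=(5.3874−20.7518)/(85.5600−51.4600)=-0.4506; B=V−Δ·S=36.0148
Root portfolio cost Δ·62+B reproduces V0=8.0795.

(0,0): Delta=-0.4506 Bond=36.0148
(1,0): Delta=-1.0000 Bond=72.2118
(1,1): Delta=-0.3150 Bond=32.3386
(2,0): Delta=-1.0000 Bond=88.0984
(2,1): Delta=-1.0000 Bond=88.0984
(2,2): Delta=-0.1460 Bond=19.4960
V0=8.0795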